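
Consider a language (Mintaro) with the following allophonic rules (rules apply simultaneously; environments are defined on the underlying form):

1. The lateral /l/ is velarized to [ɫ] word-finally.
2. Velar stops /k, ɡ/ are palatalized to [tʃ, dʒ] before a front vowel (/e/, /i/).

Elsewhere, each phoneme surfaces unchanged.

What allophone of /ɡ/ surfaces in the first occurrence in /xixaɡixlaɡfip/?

[dʒ]

/ɡ/ — between /a/ and /i/, before a front vowel — surfaces as [dʒ] (rule 2).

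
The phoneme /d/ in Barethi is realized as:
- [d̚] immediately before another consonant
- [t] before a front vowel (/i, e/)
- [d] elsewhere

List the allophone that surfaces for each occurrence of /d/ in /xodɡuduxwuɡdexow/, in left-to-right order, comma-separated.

[d̚], [d], [t]

Occurrence 1 (position 3): immediately before another consonant → [d̚].
Occurrence 2 (position 6): no conditioning environment matches → elsewhere allophone [d].
Occurrence 3 (position 12): before a front vowel (/i, e/) → [t].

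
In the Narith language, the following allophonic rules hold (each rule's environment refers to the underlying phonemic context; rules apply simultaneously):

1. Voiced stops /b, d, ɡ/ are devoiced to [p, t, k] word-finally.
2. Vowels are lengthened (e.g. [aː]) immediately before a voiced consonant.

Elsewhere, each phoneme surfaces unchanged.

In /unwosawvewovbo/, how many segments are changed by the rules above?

Segments that undergo a rule: /u/ → [uː] (rule 2); /a/ → [aː] (rule 2); /e/ → [eː] (rule 2); /o/ → [oː] (rule 2).
All other segments surface unchanged.

4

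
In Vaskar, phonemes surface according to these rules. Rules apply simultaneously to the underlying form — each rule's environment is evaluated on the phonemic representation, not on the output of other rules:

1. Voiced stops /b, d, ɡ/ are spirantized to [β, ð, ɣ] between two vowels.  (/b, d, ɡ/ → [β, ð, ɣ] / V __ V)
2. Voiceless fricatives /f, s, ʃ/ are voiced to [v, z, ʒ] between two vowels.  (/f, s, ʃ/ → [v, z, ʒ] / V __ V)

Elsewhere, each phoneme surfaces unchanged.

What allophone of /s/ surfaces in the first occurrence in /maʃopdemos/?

[s]

/s/ (word-final): rule 2 targets it, but not between two vowels → unchanged [s].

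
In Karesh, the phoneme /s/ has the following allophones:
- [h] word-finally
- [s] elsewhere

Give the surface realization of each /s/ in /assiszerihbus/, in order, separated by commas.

[s], [s], [s], [h]

Occurrence 1 (position 2): no conditioning environment matches → elsewhere allophone [s].
Occurrence 2 (position 3): no conditioning environment matches → elsewhere allophone [s].
Occurrence 3 (position 5): no conditioning environment matches → elsewhere allophone [s].
Occurrence 4 (position 13): word-finally → [h].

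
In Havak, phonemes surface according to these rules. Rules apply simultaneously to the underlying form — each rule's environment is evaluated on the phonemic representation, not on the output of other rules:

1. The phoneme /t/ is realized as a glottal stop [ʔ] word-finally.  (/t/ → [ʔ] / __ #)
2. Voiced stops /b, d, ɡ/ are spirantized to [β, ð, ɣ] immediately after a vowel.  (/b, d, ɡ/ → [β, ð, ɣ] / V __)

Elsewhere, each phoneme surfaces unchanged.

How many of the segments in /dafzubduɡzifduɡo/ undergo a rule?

3

Segments that undergo a rule: /b/ → [β] (rule 2); /ɡ/ → [ɣ] (rule 2); /ɡ/ → [ɣ] (rule 2).
All other segments surface unchanged.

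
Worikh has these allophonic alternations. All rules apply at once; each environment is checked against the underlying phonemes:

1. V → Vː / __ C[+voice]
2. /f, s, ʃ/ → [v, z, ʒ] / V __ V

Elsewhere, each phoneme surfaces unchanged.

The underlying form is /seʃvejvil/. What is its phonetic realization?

[seʃveːjviːl]

/s/ (word-initial) fails the environment for rule 2, so it stays [s].
/e/ (between /s/ and /ʃ/): rule 1 targets it, but not before a voiced consonant → unchanged [e].
/ʃ/ (between /e/ and /v/) fails the environment for rule 2, so it stays [ʃ].
/v/ (between /ʃ/ and /e/): no rule targets it → [v].
/e/ (between /v/ and /j/): before a voiced consonant, so rule 1 applies → [eː].
/j/ — not in any rule's target class → [j].
/v/ — not in any rule's target class → [v].
Rule 1 applies to /i/ (between /v/ and /l/: before a voiced consonant) → [iː].
/l/ (word-final) is unaffected → [l].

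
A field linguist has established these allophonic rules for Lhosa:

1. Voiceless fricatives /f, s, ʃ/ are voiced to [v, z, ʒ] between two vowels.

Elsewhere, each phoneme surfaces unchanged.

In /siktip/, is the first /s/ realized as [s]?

/s/ — word-initial; rule 1 does not apply here → [s].
The actual realization is [s], which matches [s].

Yes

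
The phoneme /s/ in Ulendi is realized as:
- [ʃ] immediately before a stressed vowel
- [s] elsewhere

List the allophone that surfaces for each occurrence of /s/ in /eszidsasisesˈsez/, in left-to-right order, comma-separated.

Occurrence 1 (position 2): no conditioning environment matches → elsewhere allophone [s].
Occurrence 2 (position 6): no conditioning environment matches → elsewhere allophone [s].
Occurrence 3 (position 8): no conditioning environment matches → elsewhere allophone [s].
Occurrence 4 (position 10): no conditioning environment matches → elsewhere allophone [s].
Occurrence 5 (position 12): no conditioning environment matches → elsewhere allophone [s].
Occurrence 6 (position 13): immediately before a stressed vowel → [ʃ].

[s], [s], [s], [s], [s], [ʃ]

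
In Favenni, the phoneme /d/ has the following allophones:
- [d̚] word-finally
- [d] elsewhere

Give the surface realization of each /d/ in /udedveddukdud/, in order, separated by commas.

Occurrence 1 (position 2): no conditioning environment matches → elsewhere allophone [d].
Occurrence 2 (position 4): no conditioning environment matches → elsewhere allophone [d].
Occurrence 3 (position 7): no conditioning environment matches → elsewhere allophone [d].
Occurrence 4 (position 8): no conditioning environment matches → elsewhere allophone [d].
Occurrence 5 (position 11): no conditioning environment matches → elsewhere allophone [d].
Occurrence 6 (position 13): word-finally → [d̚].

[d], [d], [d], [d], [d], [d̚]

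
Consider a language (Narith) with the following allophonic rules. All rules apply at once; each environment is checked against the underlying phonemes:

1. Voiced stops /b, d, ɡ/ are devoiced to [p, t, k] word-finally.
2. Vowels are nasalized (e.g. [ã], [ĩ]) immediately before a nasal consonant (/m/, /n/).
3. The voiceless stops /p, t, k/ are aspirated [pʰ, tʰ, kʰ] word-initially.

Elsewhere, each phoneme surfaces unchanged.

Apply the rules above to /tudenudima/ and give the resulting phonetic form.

Rule 3 applies to /t/ (word-initial: word-initially) → [tʰ].
/u/ (between /t/ and /d/): rule 2 targets it, but not before a nasal consonant → unchanged [u].
/d/ (between /u/ and /e/): rule 1 targets it, but not word-finally → unchanged [d].
/e/ meets the environment for rule 2 (before a nasal consonant) → [ẽ].
/n/ (between /e/ and /u/) is unaffected → [n].
/u/ (between /n/ and /d/) fails the environment for rule 2, so it stays [u].
/d/ (between /u/ and /i/): rule 1 targets it, but not word-finally → unchanged [d].
Rule 2 applies to /i/ (between /d/ and /m/: before a nasal consonant) → [ĩ].
/m/ (between /i/ and /a/) is unaffected → [m].
/a/ (word-final) fails the environment for rule 2, so it stays [a].

[tʰudẽnudĩma]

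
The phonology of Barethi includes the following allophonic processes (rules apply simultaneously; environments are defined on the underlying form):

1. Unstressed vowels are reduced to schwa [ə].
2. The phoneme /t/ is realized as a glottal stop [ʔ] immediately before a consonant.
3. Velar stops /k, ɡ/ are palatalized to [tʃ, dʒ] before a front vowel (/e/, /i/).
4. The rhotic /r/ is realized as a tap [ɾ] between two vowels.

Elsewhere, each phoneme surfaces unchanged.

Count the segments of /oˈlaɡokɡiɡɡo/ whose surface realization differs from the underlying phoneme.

5

Segments that undergo a rule: /o/ → [ə] (rule 1); /o/ → [ə] (rule 1); /ɡ/ → [dʒ] (rule 3); /i/ → [ə] (rule 1); /o/ → [ə] (rule 1).
All other segments surface unchanged.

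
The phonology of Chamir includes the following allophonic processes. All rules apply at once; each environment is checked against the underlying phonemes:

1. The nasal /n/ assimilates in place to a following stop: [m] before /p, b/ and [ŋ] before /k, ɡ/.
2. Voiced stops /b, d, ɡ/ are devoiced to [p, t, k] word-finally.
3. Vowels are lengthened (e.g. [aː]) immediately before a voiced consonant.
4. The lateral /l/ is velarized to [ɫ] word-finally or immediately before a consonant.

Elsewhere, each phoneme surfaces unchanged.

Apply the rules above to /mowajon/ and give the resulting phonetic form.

[moːwaːjoːn]

/o/ (between /m/ and /w/): before a voiced consonant, so rule 3 applies → [oː].
/a/ meets the environment for rule 3 (before a voiced consonant) → [aː].
/o/ (between /j/ and /n/) occurs before a voiced consonant → [oː] by rule 3.
/n/ (word-final) fails the environment for rule 1, so it stays [n].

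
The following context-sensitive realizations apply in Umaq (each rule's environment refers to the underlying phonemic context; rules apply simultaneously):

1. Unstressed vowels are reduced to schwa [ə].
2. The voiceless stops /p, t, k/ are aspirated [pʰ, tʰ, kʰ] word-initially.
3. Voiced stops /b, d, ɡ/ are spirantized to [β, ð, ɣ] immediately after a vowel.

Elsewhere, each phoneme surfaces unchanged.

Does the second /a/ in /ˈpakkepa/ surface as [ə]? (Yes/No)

Rule 1 applies to /a/ (word-final: in an unstressed syllable) → [ə].
The actual realization is [ə], which matches [ə].

Yes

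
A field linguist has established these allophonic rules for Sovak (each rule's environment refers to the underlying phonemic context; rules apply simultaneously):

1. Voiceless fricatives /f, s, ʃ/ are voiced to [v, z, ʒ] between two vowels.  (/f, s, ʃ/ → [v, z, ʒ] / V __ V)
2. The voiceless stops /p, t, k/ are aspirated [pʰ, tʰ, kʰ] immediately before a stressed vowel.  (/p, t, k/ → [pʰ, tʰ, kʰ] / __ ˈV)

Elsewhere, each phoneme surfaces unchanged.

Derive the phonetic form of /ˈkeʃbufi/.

[ˈkʰeʃbuvi]

/k/ (word-initial): immediately before a stressed vowel, so rule 2 applies → [kʰ].
/e/ (between /k/ and /ʃ/) is unaffected → [e].
/ʃ/ (between /e/ and /b/): rule 1 targets it, but not between two vowels → unchanged [ʃ].
/b/ — not in any rule's target class → [b].
/u/ (between /b/ and /f/) is unaffected → [u].
/f/ meets the environment for rule 1 (between two vowels) → [v].
/i/ stays [i].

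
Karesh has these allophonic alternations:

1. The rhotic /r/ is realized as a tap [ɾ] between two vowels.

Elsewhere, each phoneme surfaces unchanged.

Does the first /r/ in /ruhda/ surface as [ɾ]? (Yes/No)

No

/r/ (word-initial) is in the target of rule 1 but the environment (between two vowels) is not met → [r].
The actual realization is [r], not [ɾ].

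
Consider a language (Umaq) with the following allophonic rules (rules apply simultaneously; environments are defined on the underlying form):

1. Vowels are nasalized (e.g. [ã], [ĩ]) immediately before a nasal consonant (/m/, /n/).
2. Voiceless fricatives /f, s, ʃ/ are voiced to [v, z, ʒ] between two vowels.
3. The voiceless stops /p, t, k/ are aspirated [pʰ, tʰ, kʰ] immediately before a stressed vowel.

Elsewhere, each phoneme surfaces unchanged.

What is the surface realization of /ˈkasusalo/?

[ˈkʰazuzalo]

/k/ (word-initial): immediately before a stressed vowel, so rule 3 applies → [kʰ].
/a/ (between /k/ and /s/): rule 1 targets it, but not before a nasal consonant → unchanged [a].
Rule 2 applies to /s/ (between /a/ and /u/: between two vowels) → [z].
/u/ (between /s/ and /s/) is in the target of rule 1 but the environment (before a nasal consonant) is not met → [u].
/s/ (between /u/ and /a/): between two vowels, so rule 2 applies → [z].
/a/ (between /s/ and /l/): rule 1 targets it, but not before a nasal consonant → unchanged [a].
/l/ (between /a/ and /o/): no rule targets it → [l].
/o/ (word-final): rule 1 targets it, but not before a nasal consonant → unchanged [o].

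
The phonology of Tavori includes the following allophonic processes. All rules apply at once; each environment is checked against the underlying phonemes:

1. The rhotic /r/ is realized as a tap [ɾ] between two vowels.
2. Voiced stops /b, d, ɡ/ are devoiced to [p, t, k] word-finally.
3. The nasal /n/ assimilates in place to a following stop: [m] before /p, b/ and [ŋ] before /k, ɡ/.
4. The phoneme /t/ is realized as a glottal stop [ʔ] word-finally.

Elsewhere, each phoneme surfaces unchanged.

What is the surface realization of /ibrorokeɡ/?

/i/ — not in any rule's target class → [i].
/b/ — between /i/ and /r/; rule 2 does not apply here → [b].
/r/ (between /b/ and /o/) is in the target of rule 1 but the environment (between two vowels) is not met → [r].
/o/ (between /r/ and /r/) is unaffected → [o].
/r/ (between /o/ and /o/): between two vowels, so rule 1 applies → [ɾ].
/o/ (between /r/ and /k/): no rule targets it → [o].
/k/ stays [k].
/e/ (between /k/ and /ɡ/) is unaffected → [e].
/ɡ/ (word-final) occurs word-finally → [k] by rule 2.

[ibroɾokek]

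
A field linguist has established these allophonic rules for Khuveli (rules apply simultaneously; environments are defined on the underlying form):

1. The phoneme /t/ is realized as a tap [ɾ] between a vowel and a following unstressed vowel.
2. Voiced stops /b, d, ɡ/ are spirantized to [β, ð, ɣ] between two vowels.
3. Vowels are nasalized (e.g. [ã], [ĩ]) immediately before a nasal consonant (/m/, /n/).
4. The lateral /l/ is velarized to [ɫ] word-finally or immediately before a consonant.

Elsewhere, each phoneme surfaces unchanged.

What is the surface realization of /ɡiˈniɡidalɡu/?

/ɡ/ (word-initial) is in the target of rule 2 but the environment (between two vowels) is not met → [ɡ].
Rule 3 applies to /i/ (between /ɡ/ and /n/: before a nasal consonant) → [ĩ].
/n/ stays [n].
/i/ (between /n/ and /ɡ/) fails the environment for rule 3, so it stays [i].
/ɡ/ (between /i/ and /i/) occurs between two vowels → [ɣ] by rule 2.
/i/ (between /ɡ/ and /d/) fails the environment for rule 3, so it stays [i].
/d/ (between /i/ and /a/): between two vowels, so rule 2 applies → [ð].
/a/ — between /d/ and /l/; rule 3 does not apply here → [a].
/l/ (between /a/ and /ɡ/) occurs word-finally or immediately before a consonant → [ɫ] by rule 4.
/ɡ/ — between /l/ and /u/; rule 2 does not apply here → [ɡ].
/u/ — word-final; rule 3 does not apply here → [u].

[ɡĩˈniɣiðaɫɡu]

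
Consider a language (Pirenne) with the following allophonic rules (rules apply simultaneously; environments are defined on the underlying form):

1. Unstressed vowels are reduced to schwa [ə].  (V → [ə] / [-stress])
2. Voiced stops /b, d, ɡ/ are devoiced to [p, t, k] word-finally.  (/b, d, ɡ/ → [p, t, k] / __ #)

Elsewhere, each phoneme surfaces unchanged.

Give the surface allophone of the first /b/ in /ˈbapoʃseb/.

[b]

/b/ (word-initial) is in the target of rule 2 but the environment (word-finally) is not met → [b].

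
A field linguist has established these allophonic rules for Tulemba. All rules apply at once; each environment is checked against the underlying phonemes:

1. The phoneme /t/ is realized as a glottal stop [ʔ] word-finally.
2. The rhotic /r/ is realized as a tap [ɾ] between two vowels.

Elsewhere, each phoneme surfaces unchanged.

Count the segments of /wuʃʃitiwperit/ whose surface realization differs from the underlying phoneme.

Segments that undergo a rule: /r/ → [ɾ] (rule 2); /t/ → [ʔ] (rule 1).
All other segments surface unchanged.

2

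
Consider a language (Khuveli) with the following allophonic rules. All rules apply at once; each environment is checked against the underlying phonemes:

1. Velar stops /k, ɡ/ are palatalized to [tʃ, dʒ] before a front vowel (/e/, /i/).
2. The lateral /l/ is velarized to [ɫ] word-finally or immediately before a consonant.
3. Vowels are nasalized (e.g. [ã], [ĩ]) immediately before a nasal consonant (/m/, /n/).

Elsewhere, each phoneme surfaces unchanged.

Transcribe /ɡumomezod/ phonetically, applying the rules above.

[ɡũmõmezod]

/ɡ/ — word-initial; rule 1 does not apply here → [ɡ].
Rule 3 applies to /u/ (between /ɡ/ and /m/: before a nasal consonant) → [ũ].
/m/ (between /u/ and /o/): no rule targets it → [m].
/o/ (between /m/ and /m/) occurs before a nasal consonant → [õ] by rule 3.
/m/ (between /o/ and /e/) is unaffected → [m].
/e/ (between /m/ and /z/) fails the environment for rule 3, so it stays [e].
/z/ (between /e/ and /o/) is unaffected → [z].
/o/ — between /z/ and /d/; rule 3 does not apply here → [o].
/d/ stays [d].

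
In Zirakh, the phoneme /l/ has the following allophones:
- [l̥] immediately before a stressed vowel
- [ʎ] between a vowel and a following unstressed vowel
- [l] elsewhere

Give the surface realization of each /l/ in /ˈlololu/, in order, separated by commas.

Occurrence 1 (position 1): immediately before a stressed vowel → [l̥].
Occurrence 2 (position 3): between a vowel and a following unstressed vowel → [ʎ].
Occurrence 3 (position 5): between a vowel and a following unstressed vowel → [ʎ].

[l̥], [ʎ], [ʎ]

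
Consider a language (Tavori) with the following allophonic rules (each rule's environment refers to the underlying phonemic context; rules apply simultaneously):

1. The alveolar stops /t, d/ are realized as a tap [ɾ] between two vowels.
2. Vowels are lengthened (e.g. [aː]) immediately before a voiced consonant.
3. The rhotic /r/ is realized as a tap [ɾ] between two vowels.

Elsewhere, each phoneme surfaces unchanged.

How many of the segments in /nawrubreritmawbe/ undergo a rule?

5

Segments that undergo a rule: /a/ → [aː] (rule 2); /u/ → [uː] (rule 2); /e/ → [eː] (rule 2); /r/ → [ɾ] (rule 3); /a/ → [aː] (rule 2).
All other segments surface unchanged.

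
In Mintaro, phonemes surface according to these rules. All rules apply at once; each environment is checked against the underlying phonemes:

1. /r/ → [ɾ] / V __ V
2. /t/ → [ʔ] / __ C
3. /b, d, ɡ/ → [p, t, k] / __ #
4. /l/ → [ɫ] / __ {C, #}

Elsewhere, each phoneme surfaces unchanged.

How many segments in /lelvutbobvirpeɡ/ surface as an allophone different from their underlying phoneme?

Segments that undergo a rule: /l/ → [ɫ] (rule 4); /t/ → [ʔ] (rule 2); /ɡ/ → [k] (rule 3).
All other segments surface unchanged.

3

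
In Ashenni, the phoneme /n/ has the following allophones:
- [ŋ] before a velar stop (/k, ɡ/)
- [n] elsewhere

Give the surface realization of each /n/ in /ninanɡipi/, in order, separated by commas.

Occurrence 1 (position 1): no conditioning environment matches → elsewhere allophone [n].
Occurrence 2 (position 3): no conditioning environment matches → elsewhere allophone [n].
Occurrence 3 (position 5): before a velar stop → [ŋ].

[n], [n], [ŋ]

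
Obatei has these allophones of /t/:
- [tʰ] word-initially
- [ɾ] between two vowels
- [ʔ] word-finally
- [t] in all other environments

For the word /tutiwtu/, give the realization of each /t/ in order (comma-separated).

[tʰ], [ɾ], [t]

Occurrence 1 (position 1): word-initially → [tʰ].
Occurrence 2 (position 3): between two vowels → [ɾ].
Occurrence 3 (position 6): no conditioning environment matches → elsewhere allophone [t].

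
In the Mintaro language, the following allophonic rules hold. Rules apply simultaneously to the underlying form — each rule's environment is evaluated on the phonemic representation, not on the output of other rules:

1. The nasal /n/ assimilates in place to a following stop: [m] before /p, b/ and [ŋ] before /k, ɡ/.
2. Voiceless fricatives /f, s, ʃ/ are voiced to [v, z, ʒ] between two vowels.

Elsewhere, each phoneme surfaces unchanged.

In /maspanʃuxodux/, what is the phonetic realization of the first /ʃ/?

[ʃ]

/ʃ/ (between /n/ and /u/) is in the target of rule 2 but the environment (between two vowels) is not met → [ʃ].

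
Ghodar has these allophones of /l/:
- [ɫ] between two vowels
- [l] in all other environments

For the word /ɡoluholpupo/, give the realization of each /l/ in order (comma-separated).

Occurrence 1 (position 3): between two vowels → [ɫ].
Occurrence 2 (position 7): no conditioning environment matches → elsewhere allophone [l].

[ɫ], [l]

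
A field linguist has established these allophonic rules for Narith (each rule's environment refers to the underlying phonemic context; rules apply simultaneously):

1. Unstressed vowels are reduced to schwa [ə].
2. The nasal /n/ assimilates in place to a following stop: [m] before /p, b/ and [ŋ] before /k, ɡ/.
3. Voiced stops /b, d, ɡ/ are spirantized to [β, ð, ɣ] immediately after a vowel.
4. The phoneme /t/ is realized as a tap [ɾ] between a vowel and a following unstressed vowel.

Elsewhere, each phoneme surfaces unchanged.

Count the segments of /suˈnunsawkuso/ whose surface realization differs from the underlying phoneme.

4

Segments that undergo a rule: /u/ → [ə] (rule 1); /a/ → [ə] (rule 1); /u/ → [ə] (rule 1); /o/ → [ə] (rule 1).
All other segments surface unchanged.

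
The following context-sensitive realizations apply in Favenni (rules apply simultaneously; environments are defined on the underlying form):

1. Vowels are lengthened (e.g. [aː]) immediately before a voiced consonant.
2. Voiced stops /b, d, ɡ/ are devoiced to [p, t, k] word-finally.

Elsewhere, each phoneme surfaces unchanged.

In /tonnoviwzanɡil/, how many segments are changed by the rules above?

Segments that undergo a rule: /o/ → [oː] (rule 1); /o/ → [oː] (rule 1); /i/ → [iː] (rule 1); /a/ → [aː] (rule 1); /i/ → [iː] (rule 1).
All other segments surface unchanged.

5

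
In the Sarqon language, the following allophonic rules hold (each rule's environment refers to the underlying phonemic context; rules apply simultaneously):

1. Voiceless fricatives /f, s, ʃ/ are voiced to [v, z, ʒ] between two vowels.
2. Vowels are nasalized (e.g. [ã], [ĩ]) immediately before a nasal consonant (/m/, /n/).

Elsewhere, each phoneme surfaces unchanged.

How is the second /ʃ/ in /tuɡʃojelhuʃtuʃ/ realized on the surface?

/ʃ/ (between /u/ and /t/): rule 1 targets it, but not between two vowels → unchanged [ʃ].

[ʃ]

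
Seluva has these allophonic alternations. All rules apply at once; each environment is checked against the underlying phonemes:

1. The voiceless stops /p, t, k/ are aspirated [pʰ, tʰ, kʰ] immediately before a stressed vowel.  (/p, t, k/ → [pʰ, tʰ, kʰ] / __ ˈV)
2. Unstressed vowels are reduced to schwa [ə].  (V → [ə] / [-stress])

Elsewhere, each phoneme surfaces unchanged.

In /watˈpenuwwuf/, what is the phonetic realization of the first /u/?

[ə]

/u/ meets the environment for rule 2 (in an unstressed syllable) → [ə].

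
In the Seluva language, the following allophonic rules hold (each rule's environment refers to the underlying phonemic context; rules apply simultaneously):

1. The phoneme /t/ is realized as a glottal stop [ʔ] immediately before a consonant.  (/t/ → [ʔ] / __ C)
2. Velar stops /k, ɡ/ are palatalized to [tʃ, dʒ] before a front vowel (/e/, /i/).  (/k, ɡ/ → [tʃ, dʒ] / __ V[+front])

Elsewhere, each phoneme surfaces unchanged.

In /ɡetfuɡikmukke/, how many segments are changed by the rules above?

Segments that undergo a rule: /ɡ/ → [dʒ] (rule 2); /t/ → [ʔ] (rule 1); /ɡ/ → [dʒ] (rule 2); /k/ → [tʃ] (rule 2).
All other segments surface unchanged.

4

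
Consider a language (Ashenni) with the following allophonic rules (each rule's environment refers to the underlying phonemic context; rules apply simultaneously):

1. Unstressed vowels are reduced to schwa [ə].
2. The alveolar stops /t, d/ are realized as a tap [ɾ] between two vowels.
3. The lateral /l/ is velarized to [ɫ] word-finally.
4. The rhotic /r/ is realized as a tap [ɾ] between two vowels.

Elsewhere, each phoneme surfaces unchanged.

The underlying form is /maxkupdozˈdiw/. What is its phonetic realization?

[məxkəpdəzˈdiw]

/a/ — between /m/ and /x/, in an unstressed syllable — surfaces as [ə] (rule 1).
/u/ (between /k/ and /p/) occurs in an unstressed syllable → [ə] by rule 1.
/d/ (between /p/ and /o/) is in the target of rule 2 but the environment (between two vowels) is not met → [d].
/o/ (between /d/ and /z/) occurs in an unstressed syllable → [ə] by rule 1.
/d/ (between /z/ and /i/) fails the environment for rule 2, so it stays [d].
/i/ (between /d/ and /w/): rule 1 targets it, but not in an unstressed syllable → unchanged [i].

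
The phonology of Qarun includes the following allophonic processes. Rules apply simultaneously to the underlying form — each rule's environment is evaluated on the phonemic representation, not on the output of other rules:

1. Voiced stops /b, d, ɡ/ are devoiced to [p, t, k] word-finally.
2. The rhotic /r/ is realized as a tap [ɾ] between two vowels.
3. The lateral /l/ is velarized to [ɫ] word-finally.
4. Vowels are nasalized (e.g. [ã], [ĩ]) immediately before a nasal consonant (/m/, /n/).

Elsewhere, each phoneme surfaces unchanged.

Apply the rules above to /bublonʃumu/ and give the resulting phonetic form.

[bublõnʃũmu]

/b/ — word-initial; rule 1 does not apply here → [b].
/u/ — between /b/ and /b/; rule 4 does not apply here → [u].
/b/ (between /u/ and /l/): rule 1 targets it, but not word-finally → unchanged [b].
/l/ (between /b/ and /o/) fails the environment for rule 3, so it stays [l].
/o/ — between /l/ and /n/, before a nasal consonant — surfaces as [õ] (rule 4).
/n/ stays [n].
/ʃ/ (between /n/ and /u/) is unaffected → [ʃ].
/u/ — between /ʃ/ and /m/, before a nasal consonant — surfaces as [ũ] (rule 4).
/m/ — not in any rule's target class → [m].
/u/ (word-final) fails the environment for rule 4, so it stays [u].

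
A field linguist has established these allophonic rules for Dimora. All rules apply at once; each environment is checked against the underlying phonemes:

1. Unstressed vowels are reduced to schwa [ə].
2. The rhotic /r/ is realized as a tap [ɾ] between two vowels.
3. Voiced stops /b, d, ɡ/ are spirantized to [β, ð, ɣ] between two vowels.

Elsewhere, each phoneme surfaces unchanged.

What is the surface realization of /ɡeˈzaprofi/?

[ɡəˈzaprəfə]

/ɡ/ — word-initial; rule 3 does not apply here → [ɡ].
/e/ meets the environment for rule 1 (in an unstressed syllable) → [ə].
/z/ (between /e/ and /a/): no rule targets it → [z].
/a/ (between /z/ and /p/): rule 1 targets it, but not in an unstressed syllable → unchanged [a].
/p/ (between /a/ and /r/) is unaffected → [p].
/r/ (between /p/ and /o/) fails the environment for rule 2, so it stays [r].
/o/ — between /r/ and /f/, in an unstressed syllable — surfaces as [ə] (rule 1).
/f/ (between /o/ and /i/): no rule targets it → [f].
/i/ meets the environment for rule 1 (in an unstressed syllable) → [ə].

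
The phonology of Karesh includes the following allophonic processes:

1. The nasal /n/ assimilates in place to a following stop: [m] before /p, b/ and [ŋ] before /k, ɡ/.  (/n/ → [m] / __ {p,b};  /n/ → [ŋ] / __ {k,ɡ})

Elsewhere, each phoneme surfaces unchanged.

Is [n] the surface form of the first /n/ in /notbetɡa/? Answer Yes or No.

Yes

/n/ — word-initial; rule 1 does not apply here → [n].
The actual realization is [n], which matches [n].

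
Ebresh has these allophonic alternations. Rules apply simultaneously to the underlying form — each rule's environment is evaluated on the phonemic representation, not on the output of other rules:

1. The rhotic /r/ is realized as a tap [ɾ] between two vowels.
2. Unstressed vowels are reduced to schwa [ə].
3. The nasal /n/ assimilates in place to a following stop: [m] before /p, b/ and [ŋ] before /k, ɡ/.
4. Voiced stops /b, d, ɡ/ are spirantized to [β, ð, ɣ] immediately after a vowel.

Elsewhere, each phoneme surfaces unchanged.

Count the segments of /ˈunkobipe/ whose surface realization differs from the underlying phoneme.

5

Segments that undergo a rule: /n/ → [ŋ] (rule 3); /o/ → [ə] (rule 2); /b/ → [β] (rule 4); /i/ → [ə] (rule 2); /e/ → [ə] (rule 2).
All other segments surface unchanged.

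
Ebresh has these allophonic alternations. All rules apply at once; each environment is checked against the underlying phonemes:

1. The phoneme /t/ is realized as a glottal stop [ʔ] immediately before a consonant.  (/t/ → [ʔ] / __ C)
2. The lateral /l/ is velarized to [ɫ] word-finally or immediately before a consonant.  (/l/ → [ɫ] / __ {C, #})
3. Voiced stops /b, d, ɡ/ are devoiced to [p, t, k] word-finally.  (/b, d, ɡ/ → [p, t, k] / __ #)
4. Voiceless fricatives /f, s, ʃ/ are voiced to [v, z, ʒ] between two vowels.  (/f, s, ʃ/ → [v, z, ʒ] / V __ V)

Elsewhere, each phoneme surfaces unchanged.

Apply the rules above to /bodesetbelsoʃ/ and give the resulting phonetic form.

/b/ — word-initial; rule 3 does not apply here → [b].
/d/ (between /o/ and /e/) is in the target of rule 3 but the environment (word-finally) is not met → [d].
/s/ (between /e/ and /e/) occurs between two vowels → [z] by rule 4.
/t/ (between /e/ and /b/) occurs immediately before a consonant → [ʔ] by rule 1.
/b/ (between /t/ and /e/) is in the target of rule 3 but the environment (word-finally) is not met → [b].
Rule 2 applies to /l/ (between /e/ and /s/: word-finally or immediately before a consonant) → [ɫ].
/s/ (between /l/ and /o/) is in the target of rule 4 but the environment (between two vowels) is not met → [s].
/ʃ/ (word-final) is in the target of rule 4 but the environment (between two vowels) is not met → [ʃ].

[bodezeʔbeɫsoʃ]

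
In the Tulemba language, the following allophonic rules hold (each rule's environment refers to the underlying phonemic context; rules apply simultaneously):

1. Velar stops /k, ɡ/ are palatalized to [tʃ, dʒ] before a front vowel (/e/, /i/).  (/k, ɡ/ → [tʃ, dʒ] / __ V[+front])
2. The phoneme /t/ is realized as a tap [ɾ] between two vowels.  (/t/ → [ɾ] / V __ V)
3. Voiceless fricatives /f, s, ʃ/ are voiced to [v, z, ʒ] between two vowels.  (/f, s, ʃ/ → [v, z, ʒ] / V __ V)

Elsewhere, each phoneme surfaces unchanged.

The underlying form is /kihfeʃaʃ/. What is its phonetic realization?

[tʃihfeʒaʃ]

/k/ (word-initial) occurs before a front vowel → [tʃ] by rule 1.
/i/ — not in any rule's target class → [i].
/h/ (between /i/ and /f/) is unaffected → [h].
/f/ (between /h/ and /e/) fails the environment for rule 3, so it stays [f].
/e/ (between /f/ and /ʃ/) is unaffected → [e].
/ʃ/ meets the environment for rule 3 (between two vowels) → [ʒ].
/a/ (between /ʃ/ and /ʃ/): no rule targets it → [a].
/ʃ/ (word-final): rule 3 targets it, but not between two vowels → unchanged [ʃ].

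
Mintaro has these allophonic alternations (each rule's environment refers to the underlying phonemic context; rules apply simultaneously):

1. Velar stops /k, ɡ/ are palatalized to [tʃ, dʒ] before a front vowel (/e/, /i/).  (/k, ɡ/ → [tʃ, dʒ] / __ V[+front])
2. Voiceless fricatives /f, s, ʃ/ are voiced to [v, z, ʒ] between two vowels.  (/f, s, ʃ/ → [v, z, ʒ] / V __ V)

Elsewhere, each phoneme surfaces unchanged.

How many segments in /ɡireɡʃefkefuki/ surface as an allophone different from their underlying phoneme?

Segments that undergo a rule: /ɡ/ → [dʒ] (rule 1); /k/ → [tʃ] (rule 1); /f/ → [v] (rule 2); /k/ → [tʃ] (rule 1).
All other segments surface unchanged.

4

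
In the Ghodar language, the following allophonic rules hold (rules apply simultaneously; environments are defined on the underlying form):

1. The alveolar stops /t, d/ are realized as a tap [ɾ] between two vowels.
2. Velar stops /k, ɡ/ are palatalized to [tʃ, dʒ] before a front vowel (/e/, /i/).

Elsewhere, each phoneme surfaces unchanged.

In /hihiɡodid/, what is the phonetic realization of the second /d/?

/d/ (word-final) is in the target of rule 1 but the environment (between two vowels) is not met → [d].

[d]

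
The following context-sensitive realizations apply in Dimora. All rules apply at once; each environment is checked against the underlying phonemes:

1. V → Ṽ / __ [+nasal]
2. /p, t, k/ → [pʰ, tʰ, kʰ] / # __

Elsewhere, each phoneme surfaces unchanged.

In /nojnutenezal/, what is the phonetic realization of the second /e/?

[e]

/e/ (between /n/ and /z/) fails the environment for rule 1, so it stays [e].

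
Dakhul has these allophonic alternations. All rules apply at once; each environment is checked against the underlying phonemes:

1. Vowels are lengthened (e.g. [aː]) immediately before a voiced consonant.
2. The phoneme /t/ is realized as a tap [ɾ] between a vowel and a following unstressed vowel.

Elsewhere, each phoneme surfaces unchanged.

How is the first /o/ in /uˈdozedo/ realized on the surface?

[oː]

/o/ (between /d/ and /z/) occurs before a voiced consonant → [oː] by rule 1.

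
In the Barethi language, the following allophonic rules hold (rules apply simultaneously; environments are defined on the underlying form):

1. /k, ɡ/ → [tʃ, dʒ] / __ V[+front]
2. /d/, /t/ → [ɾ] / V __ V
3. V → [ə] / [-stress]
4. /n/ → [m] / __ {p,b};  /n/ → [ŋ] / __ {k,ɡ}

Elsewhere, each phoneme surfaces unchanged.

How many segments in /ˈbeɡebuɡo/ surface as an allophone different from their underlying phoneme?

4

Segments that undergo a rule: /ɡ/ → [dʒ] (rule 1); /e/ → [ə] (rule 3); /u/ → [ə] (rule 3); /o/ → [ə] (rule 3).
All other segments surface unchanged.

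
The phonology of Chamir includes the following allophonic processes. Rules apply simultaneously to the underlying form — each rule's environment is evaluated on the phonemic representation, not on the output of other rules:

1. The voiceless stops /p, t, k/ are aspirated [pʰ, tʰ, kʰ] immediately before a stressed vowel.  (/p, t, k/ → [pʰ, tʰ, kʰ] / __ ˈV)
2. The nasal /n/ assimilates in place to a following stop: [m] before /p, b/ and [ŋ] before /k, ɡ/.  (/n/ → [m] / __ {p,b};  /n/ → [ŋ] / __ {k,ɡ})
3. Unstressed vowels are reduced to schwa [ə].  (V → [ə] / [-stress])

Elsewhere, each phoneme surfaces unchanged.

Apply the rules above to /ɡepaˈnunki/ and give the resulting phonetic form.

[ɡəpəˈnuŋkə]

/e/ meets the environment for rule 3 (in an unstressed syllable) → [ə].
/p/ (between /e/ and /a/) fails the environment for rule 1, so it stays [p].
Rule 3 applies to /a/ (between /p/ and /n/: in an unstressed syllable) → [ə].
/n/ (between /a/ and /u/) fails the environment for rule 2, so it stays [n].
/u/ — between /n/ and /n/; rule 3 does not apply here → [u].
/n/ meets the environment for rule 2 (before a labial or velar stop) → [ŋ].
/k/ (between /n/ and /i/) fails the environment for rule 1, so it stays [k].
/i/ (word-final): in an unstressed syllable, so rule 3 applies → [ə].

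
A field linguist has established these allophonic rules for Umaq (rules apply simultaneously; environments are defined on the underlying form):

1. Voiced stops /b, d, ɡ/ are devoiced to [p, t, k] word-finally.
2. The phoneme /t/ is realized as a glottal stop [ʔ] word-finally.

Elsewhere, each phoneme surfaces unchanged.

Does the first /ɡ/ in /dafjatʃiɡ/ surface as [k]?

/ɡ/ — word-final, word-finally — surfaces as [k] (rule 1).
The actual realization is [k], which matches [k].

Yes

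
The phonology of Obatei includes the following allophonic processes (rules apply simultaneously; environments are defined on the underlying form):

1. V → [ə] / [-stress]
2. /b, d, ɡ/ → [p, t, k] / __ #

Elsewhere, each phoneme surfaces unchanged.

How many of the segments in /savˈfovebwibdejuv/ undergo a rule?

5

Segments that undergo a rule: /a/ → [ə] (rule 1); /e/ → [ə] (rule 1); /i/ → [ə] (rule 1); /e/ → [ə] (rule 1); /u/ → [ə] (rule 1).
All other segments surface unchanged.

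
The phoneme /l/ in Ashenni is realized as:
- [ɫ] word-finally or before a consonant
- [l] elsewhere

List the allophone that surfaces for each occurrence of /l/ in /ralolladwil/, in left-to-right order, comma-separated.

[l], [ɫ], [l], [ɫ]

Occurrence 1 (position 3): no conditioning environment matches → elsewhere allophone [l].
Occurrence 2 (position 5): word-finally or before a consonant → [ɫ].
Occurrence 3 (position 6): no conditioning environment matches → elsewhere allophone [l].
Occurrence 4 (position 11): word-finally or before a consonant → [ɫ].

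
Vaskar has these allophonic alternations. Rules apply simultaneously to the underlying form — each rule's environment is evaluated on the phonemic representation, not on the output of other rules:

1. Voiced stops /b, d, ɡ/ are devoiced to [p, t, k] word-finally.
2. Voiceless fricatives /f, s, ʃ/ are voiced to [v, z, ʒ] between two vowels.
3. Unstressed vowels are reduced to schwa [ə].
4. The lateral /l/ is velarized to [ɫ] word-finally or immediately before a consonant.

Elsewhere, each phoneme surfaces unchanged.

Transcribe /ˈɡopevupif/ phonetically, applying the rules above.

[ˈɡopəvəpəf]

/ɡ/ (word-initial): rule 1 targets it, but not word-finally → unchanged [ɡ].
/o/ (between /ɡ/ and /p/) fails the environment for rule 3, so it stays [o].
/p/ — not in any rule's target class → [p].
/e/ meets the environment for rule 3 (in an unstressed syllable) → [ə].
/v/ (between /e/ and /u/): no rule targets it → [v].
Rule 3 applies to /u/ (between /v/ and /p/: in an unstressed syllable) → [ə].
/p/ stays [p].
Rule 3 applies to /i/ (between /p/ and /f/: in an unstressed syllable) → [ə].
/f/ (word-final): rule 2 targets it, but not between two vowels → unchanged [f].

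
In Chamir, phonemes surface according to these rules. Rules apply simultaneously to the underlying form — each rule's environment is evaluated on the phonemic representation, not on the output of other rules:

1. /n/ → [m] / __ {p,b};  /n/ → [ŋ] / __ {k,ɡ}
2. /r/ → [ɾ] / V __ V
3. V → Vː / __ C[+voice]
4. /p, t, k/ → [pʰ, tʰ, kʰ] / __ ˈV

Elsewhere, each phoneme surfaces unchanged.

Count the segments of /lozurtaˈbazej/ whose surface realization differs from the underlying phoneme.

5

Segments that undergo a rule: /o/ → [oː] (rule 3); /u/ → [uː] (rule 3); /a/ → [aː] (rule 3); /a/ → [aː] (rule 3); /e/ → [eː] (rule 3).
All other segments surface unchanged.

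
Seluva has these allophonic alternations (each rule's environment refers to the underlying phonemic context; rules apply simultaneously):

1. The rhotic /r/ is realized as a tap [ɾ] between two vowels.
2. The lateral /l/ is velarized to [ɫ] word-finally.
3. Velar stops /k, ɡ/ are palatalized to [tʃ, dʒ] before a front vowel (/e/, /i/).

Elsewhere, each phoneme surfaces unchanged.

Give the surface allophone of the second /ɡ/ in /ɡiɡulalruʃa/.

/ɡ/ — between /i/ and /u/; rule 3 does not apply here → [ɡ].

[ɡ]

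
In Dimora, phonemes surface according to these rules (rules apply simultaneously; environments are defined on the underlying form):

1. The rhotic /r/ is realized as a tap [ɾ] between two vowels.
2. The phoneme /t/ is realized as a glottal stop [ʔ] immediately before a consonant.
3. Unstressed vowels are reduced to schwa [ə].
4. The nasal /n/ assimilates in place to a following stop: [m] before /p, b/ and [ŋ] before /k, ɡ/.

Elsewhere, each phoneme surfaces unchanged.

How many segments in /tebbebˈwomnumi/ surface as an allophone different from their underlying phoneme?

Segments that undergo a rule: /e/ → [ə] (rule 3); /e/ → [ə] (rule 3); /u/ → [ə] (rule 3); /i/ → [ə] (rule 3).
All other segments surface unchanged.

4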